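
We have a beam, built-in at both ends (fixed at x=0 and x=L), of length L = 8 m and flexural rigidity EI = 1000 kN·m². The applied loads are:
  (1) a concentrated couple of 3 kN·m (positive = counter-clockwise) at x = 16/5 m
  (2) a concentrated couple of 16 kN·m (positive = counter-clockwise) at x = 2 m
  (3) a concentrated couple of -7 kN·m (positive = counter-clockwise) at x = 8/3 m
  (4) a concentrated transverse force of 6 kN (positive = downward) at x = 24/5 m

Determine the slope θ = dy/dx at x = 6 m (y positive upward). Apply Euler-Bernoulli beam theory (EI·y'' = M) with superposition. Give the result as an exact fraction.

θ(6) = 1531/750000 rad

Load 1 — applied couple M₀=3 kN·m at a=16/5 m (b=L-a=24/5):
  θ_1 = (R_Ax²/2 - M_Ax - M₀(x-a))/EI  [x>a] with R_A=27/50, M_A=9/25 = ((27/50)·6²/2 - (9/25)·6 - 3·(6-(16/5)))/1000 = -21/25000 rad
Load 2 — applied couple M₀=16 kN·m at a=2 m (b=L-a=6):
  θ_2 = (R_Ax²/2 - M_Ax - M₀(x-a))/EI  [x>a] with R_A=9/4, M_A=-3 = ((9/4)·6²/2 - (-3)·6 - 16·(6-2))/1000 = -11/2000 rad
Load 3 — applied couple M₀=-7 kN·m at a=8/3 m (b=L-a=16/3):
  θ_3 = (R_Ax²/2 - M_Ax - M₀(x-a))/EI  [x>a] with R_A=-7/6, M_A=0 = ((-7/6)·6²/2 - 0·6 - (-7)·(6-(8/3)))/1000 = 7/3000 rad
Load 4 — point force P=6 kN at a=24/5 m (b=L-a=16/5):
  θ_4 = Pa²(L-x)(2bL-(3b+a)(L-x))/(2L³EI)  [x>a] = 6·(24/5)²·(8-6)·(2·(16/5)·8-(3·(16/5)+(24/5))·(8-6))/(2·8³·1000) = 189/31250 rad
Superposition: θ = Σ θ_i = 1531/750000 rad ≈ 0.002041 rad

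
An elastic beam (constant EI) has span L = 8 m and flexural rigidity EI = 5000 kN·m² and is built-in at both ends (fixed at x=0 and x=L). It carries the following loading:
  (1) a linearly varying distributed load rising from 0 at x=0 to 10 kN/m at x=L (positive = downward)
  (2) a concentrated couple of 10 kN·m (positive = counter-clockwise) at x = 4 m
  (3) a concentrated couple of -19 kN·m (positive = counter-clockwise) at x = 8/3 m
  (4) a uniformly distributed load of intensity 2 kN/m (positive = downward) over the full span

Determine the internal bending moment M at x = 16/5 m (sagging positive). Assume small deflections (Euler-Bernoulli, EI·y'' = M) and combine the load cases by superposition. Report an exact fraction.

M(16/5) = 273/10 kN·m

Load 1 — triangular load w₀=10 kN/m (0→w₀ over full span):
  M_1 = 3w₀Lx/20 - w₀L²/30 - w₀x³/(6L) = 3·10·8·(16/5)/20 - 10·8²/30 - 10·(16/5)³/(6·8) = 256/25 kN·m
Load 2 — applied couple M₀=10 kN·m at a=4 m (b=L-a=4):
  M_2 = R_Ax - M_A  [x≤a] with R_A=15/8, M_A=5/2 = (15/8)·(16/5) - (5/2) = 7/2 kN·m
Load 3 — applied couple M₀=-19 kN·m at a=8/3 m (b=L-a=16/3):
  M_3 = R_Ax - M_A - M₀  [x>a] with R_A=-19/6, M_A=0 = (-19/6)·(16/5) - 0 - (-19) = 133/15 kN·m
Load 4 — uniform load w=2 kN/m over full span:
  M_4 = wLx/2 - wL²/12 - wx²/2 = 2·8·(16/5)/2 - 2·8²/12 - 2·(16/5)²/2 = 352/75 kN·m
Superposition: M = Σ M_i = 273/10 kN·m ≈ 27.300000 kN·m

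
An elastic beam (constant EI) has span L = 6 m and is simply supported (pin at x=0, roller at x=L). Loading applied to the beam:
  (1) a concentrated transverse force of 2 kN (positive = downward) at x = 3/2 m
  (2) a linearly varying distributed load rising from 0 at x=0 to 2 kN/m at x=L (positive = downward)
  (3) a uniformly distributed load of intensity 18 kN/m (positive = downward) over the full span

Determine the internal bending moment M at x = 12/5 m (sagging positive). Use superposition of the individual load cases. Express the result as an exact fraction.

Load 1 — point force P=2 kN at a=3/2 m (b=L-a=9/2):
  M_1 = Pa(L-x)/L  [x>a] = 2·(3/2)·(6-(12/5))/6 = 9/5 kN·m
Load 2 — triangular load w₀=2 kN/m (0→w₀ over full span):
  M_2 = w₀Lx/6 - w₀x³/(6L) = 2·6·(12/5)/6 - 2·(12/5)³/(6·6) = 504/125 kN·m
Load 3 — uniform load w=18 kN/m over full span:
  M_3 = wx(L-x)/2 = 18·(12/5)·(6-(12/5))/2 = 1944/25 kN·m
Superposition: M = Σ M_i = 10449/125 kN·m ≈ 83.592000 kN·m

M(12/5) = 10449/125 kN·m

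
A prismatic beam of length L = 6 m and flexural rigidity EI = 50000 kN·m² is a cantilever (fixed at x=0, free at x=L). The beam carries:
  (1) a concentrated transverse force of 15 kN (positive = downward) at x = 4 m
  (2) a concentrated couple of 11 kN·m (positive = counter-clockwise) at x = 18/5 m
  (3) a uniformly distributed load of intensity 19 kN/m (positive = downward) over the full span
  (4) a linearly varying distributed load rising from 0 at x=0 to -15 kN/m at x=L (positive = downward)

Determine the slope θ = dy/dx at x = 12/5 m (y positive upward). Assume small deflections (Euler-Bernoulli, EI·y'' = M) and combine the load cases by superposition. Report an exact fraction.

θ(12/5) = -381/62500 rad

Load 1 — point force P=15 kN at a=4 m (b=L-a=2):
  θ_1 = -Px(2a-x)/(2EI)  [x≤a] = -15·(12/5)·(2·4-(12/5))/(2·50000) = -63/31250 rad
Load 2 — applied couple M₀=11 kN·m at a=18/5 m (b=L-a=12/5):
  θ_2 = M₀x/EI  [x≤a] = 11·(12/5)/50000 = 33/62500 rad
Load 3 — uniform load w=19 kN/m over full span:
  θ_3 = -wx(x²-3Lx+3L²)/(6EI) = -19·(12/5)·((12/5)²-3·6·(12/5)+3·6²)/(6·50000) = -8379/781250 rad
Load 4 — triangular load w₀=-15 kN/m (0→w₀ over full span):
  θ_4 = (w₀Lx²/4-w₀L²x/3-w₀x⁴/(24L))/EI = ((-15)·6·(12/5)²/4-(-15)·6²·(12/5)/3-(-15)·(12/5)⁴/(24·6))/50000 = 4779/781250 rad
Superposition: θ = Σ θ_i = -381/62500 rad ≈ -0.006096 rad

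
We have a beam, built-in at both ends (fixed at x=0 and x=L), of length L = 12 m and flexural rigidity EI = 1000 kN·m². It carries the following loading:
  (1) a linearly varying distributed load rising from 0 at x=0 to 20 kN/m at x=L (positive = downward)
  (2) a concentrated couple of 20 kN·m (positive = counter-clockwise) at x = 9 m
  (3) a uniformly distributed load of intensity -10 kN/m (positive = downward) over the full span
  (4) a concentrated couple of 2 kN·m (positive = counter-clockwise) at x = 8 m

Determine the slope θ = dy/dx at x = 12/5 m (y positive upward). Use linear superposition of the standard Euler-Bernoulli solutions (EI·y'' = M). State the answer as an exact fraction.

θ(12/5) = -21/15625 rad

Load 1 — triangular load w₀=20 kN/m (0→w₀ over full span):
  θ_1 = -w₀(2x(L-x)(L-2x)(x+2L)+x²(L-x)²)/(120LEI) = -20·(2·(12/5)·(12-(12/5))·(12-2·(12/5))·((12/5)+2·12)+(12/5)²·(12-(12/5))²)/(120·12·1000) = -2016/15625 rad
Load 2 — applied couple M₀=20 kN·m at a=9 m (b=L-a=3):
  θ_2 = (R_Ax²/2 - M_Ax)/EI  [x≤a] with R_A=15/8, M_A=25/4 = ((15/8)·(12/5)²/2 - (25/4)·(12/5))/1000 = -6/625 rad
Load 3 — uniform load w=-10 kN/m over full span:
  θ_3 = -wx(L-x)(L-2x)/(12EI) = -(-10)·(12/5)·(12-(12/5))·(12-2·(12/5))/(12·1000) = 432/3125 rad
Load 4 — applied couple M₀=2 kN·m at a=8 m (b=L-a=4):
  θ_4 = (R_Ax²/2 - M_Ax)/EI  [x≤a] with R_A=2/9, M_A=2/3 = ((2/9)·(12/5)²/2 - (2/3)·(12/5))/1000 = -3/3125 rad
Superposition: θ = Σ θ_i = -21/15625 rad ≈ -0.001344 rad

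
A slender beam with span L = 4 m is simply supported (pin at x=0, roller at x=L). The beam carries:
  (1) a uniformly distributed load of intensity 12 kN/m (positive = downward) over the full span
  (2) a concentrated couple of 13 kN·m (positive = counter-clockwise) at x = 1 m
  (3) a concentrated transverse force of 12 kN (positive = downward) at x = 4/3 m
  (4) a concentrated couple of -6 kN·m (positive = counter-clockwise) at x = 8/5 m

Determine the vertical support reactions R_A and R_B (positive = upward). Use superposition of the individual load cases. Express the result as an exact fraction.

R_A = 135/4 kN, R_B = 105/4 kN

Load 1 — uniform load w=12 kN/m over full span:
  R_A = wL/2 = 12·4/2 = 24 kN
  R_B = wL/2 = 12·4/2 = 24 kN
Load 2 — applied couple M₀=13 kN·m at a=1 m (b=L-a=3):
  R_A = M₀/L = 13/4 kN
  R_B = -M₀/L = -13/4 kN
Load 3 — point force P=12 kN at a=4/3 m (b=L-a=8/3):
  R_A = Pb/L = 12·(8/3)/4 = 8 kN
  R_B = Pa/L = 12·(4/3)/4 = 4 kN
Load 4 — applied couple M₀=-6 kN·m at a=8/5 m (b=L-a=12/5):
  R_A = M₀/L = (-6)/4 = -3/2 kN
  R_B = -M₀/L = -(-6)/4 = 3/2 kN
Superposition: R_A = 135/4 kN, R_B = 105/4 kN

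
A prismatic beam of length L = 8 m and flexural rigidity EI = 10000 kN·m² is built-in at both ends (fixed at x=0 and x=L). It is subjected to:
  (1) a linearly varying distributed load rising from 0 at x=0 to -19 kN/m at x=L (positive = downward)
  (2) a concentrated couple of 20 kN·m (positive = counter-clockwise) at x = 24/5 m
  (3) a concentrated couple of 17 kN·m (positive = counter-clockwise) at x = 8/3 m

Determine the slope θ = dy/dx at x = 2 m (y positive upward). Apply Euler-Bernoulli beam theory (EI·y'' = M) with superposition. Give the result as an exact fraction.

θ(2) = 2227/600000 rad

Load 1 — triangular load w₀=-19 kN/m (0→w₀ over full span):
  θ_1 = -w₀(2x(L-x)(L-2x)(x+2L)+x²(L-x)²)/(120LEI) = -(-19)·(2·2·(8-2)·(8-2·2)·(2+2·8)+2²·(8-2)²)/(120·8·10000) = 741/200000 rad
Load 2 — applied couple M₀=20 kN·m at a=24/5 m (b=L-a=16/5):
  θ_2 = (R_Ax²/2 - M_Ax)/EI  [x≤a] with R_A=18/5, M_A=32/5 = ((18/5)·2²/2 - (32/5)·2)/10000 = -7/12500 rad
Load 3 — applied couple M₀=17 kN·m at a=8/3 m (b=L-a=16/3):
  θ_3 = (R_Ax²/2 - M_Ax)/EI  [x≤a] with R_A=17/6, M_A=0 = ((17/6)·2²/2 - 0·2)/10000 = 17/30000 rad
Superposition: θ = Σ θ_i = 2227/600000 rad ≈ 0.003712 rad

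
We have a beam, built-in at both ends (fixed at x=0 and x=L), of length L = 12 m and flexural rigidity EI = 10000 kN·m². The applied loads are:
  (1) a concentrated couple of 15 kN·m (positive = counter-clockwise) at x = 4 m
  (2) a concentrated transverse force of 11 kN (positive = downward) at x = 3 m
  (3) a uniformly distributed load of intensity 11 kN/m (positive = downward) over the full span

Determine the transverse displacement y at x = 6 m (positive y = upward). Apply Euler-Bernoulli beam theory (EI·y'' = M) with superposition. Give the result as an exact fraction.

Load 1 — applied couple M₀=15 kN·m at a=4 m (b=L-a=8):
  y_1 = (R_Ax³/6 - M_Ax²/2 - M₀(x-a)²/2)/EI  [x>a] with R_A=5/3, M_A=0 = ((5/3)·6³/6 - 0·6²/2 - 15·(6-4)²/2)/10000 = 3/1000 m
Load 2 — point force P=11 kN at a=3 m (b=L-a=9):
  y_2 = -Pa²(L-x)²(3bL-(3b+a)(L-x))/(6L³EI)  [x>a] = -11·3²·(12-6)²·(3·9·12-(3·9+3)·(12-6))/(6·12³·10000) = -99/20000 m
Load 3 — uniform load w=11 kN/m over full span:
  y_3 = -wx²(L-x)²/(24EI) = -11·6²·(12-6)²/(24·10000) = -297/5000 m
Superposition: y = Σ y_i = -1227/20000 m ≈ -0.061350 m

y(6) = -1227/20000 m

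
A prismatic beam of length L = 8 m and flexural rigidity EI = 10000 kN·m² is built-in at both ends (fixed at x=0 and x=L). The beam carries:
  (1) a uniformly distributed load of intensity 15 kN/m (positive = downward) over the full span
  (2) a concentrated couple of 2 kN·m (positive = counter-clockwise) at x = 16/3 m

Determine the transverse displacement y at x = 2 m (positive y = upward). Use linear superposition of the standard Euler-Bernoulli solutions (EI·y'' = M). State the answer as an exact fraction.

Load 1 — uniform load w=15 kN/m over full span:
  y_1 = -wx²(L-x)²/(24EI) = -15·2²·(8-2)²/(24·10000) = -9/1000 m
Load 2 — applied couple M₀=2 kN·m at a=16/3 m (b=L-a=8/3):
  y_2 = (R_Ax³/6 - M_Ax²/2)/EI  [x≤a] with R_A=1/3, M_A=2/3 = ((1/3)·2³/6 - (2/3)·2²/2)/10000 = -1/11250 m
Superposition: y = Σ y_i = -409/45000 m ≈ -0.009089 m

y(2) = -409/45000 m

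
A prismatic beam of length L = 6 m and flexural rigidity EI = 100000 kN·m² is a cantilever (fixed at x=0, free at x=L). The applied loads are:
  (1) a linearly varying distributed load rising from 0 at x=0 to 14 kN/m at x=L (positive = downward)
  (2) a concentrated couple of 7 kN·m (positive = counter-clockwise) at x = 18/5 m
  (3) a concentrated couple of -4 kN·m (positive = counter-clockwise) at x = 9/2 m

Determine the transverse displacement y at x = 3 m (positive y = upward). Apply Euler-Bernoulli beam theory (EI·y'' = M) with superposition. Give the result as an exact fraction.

y(3) = -22329/4000000 m

Load 1 — triangular load w₀=14 kN/m (0→w₀ over full span):
  y_1 = (w₀Lx³/12-w₀L²x²/6-w₀x⁵/(120L))/EI = (14·6·3³/12-14·6²·3²/6-14·3⁵/(120·6))/100000 = -22869/4000000 m
Load 2 — applied couple M₀=7 kN·m at a=18/5 m (b=L-a=12/5):
  y_2 = M₀x²/(2EI)  [x≤a] = 7·3²/(2·100000) = 63/200000 m
Load 3 — applied couple M₀=-4 kN·m at a=9/2 m (b=L-a=3/2):
  y_3 = M₀x²/(2EI)  [x≤a] = (-4)·3²/(2·100000) = -9/50000 m
Superposition: y = Σ y_i = -22329/4000000 m ≈ -0.005582 m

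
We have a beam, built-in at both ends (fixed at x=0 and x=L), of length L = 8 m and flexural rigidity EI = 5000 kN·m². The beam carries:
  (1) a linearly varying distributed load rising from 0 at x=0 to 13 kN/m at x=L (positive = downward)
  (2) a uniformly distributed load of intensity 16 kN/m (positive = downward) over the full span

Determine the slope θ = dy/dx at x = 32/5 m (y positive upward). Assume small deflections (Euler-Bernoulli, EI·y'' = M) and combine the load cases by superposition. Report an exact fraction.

θ(32/5) = 22016/1171875 rad

Load 1 — triangular load w₀=13 kN/m (0→w₀ over full span):
  θ_1 = -w₀(2x(L-x)(L-2x)(x+2L)+x²(L-x)²)/(120LEI) = -13·(2·(32/5)·(8-(32/5))·(8-2·(32/5))·((32/5)+2·8)+(32/5)²·(8-(32/5))²)/(120·8·5000) = 6656/1171875 rad
Load 2 — uniform load w=16 kN/m over full span:
  θ_2 = -wx(L-x)(L-2x)/(12EI) = -16·(32/5)·(8-(32/5))·(8-2·(32/5))/(12·5000) = 1024/78125 rad
Superposition: θ = Σ θ_i = 22016/1171875 rad ≈ 0.018787 rad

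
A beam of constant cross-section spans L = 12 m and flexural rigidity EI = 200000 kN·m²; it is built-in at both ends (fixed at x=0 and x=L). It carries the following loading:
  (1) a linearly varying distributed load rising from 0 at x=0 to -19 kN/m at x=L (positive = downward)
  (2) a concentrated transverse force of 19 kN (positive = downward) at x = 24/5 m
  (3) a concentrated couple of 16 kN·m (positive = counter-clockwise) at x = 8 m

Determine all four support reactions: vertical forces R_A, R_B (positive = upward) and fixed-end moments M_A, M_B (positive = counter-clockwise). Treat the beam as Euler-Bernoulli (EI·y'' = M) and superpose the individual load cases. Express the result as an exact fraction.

Load 1 — triangular load w₀=-19 kN/m (0→w₀ over full span):
  R_A = 3w₀L/20 = 3·(-19)·12/20 = -171/5 kN
  M_A = w₀L²/30 = (-19)·12²/30 = -456/5 kN·m
  R_B = 7w₀L/20 = 7·(-19)·12/20 = -399/5 kN
  M_B = -w₀L²/20 = -(-19)·12²/20 = 684/5 kN·m
Load 2 — point force P=19 kN at a=24/5 m (b=L-a=36/5):
  R_A = Pb²(3a+b)/L³ = 19·(36/5)²·(3·(24/5)+(36/5))/12³ = 1539/125 kN
  M_A = Pab²/L² = 19·(24/5)·(36/5)²/12² = 4104/125 kN·m
  R_B = Pa²(a+3b)/L³ = 19·(24/5)²·((24/5)+3·(36/5))/12³ = 836/125 kN
  M_B = -Pa²b/L² = -19·(24/5)²·(36/5)/12² = -2736/125 kN·m
Load 3 — applied couple M₀=16 kN·m at a=8 m (b=L-a=4):
  R_A = 6M₀ab/L³ = 6·16·8·4/12³ = 16/9 kN
  M_A = M₀b(2a-b)/L² = 16·4·(2·8-4)/12² = 16/3 kN·m
  R_B = -6M₀ab/L³ = -6·16·8·4/12³ = -16/9 kN
  M_B = M₀a(2b-a)/L² = 16·8·(2·4-8)/12² = 0 kN·m
Superposition: R_A = -22624/1125 kN, M_A = -19888/375 kN·m, R_B = -84251/1125 kN, M_B = 14364/125 kN·m

R_A = -22624/1125 kN, M_A = -19888/375 kN·m, R_B = -84251/1125 kN, M_B = 14364/125 kN·m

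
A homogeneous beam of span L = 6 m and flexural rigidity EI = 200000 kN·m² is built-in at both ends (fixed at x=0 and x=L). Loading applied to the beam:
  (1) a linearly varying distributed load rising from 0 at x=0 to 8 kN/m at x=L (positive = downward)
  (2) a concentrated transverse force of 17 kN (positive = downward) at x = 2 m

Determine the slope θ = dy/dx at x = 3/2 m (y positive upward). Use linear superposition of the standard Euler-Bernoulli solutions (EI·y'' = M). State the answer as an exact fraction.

Load 1 — triangular load w₀=8 kN/m (0→w₀ over full span):
  θ_1 = -w₀(2x(L-x)(L-2x)(x+2L)+x²(L-x)²)/(120LEI) = -8·(2·(3/2)·(6-(3/2))·(6-2·(3/2))·((3/2)+2·6)+(3/2)²·(6-(3/2))²)/(120·6·200000) = -1053/32000000 rad
Load 2 — point force P=17 kN at a=2 m (b=L-a=4):
  θ_2 = -Pb²x(2aL-(3a+b)x)/(2L³EI)  [x≤a] = -17·4²·(3/2)·(2·2·6-(3·2+4)·(3/2))/(2·6³·200000) = -17/400000 rad
Superposition: θ = Σ θ_i = -2413/32000000 rad ≈ -0.000075 rad

θ(3/2) = -2413/32000000 rad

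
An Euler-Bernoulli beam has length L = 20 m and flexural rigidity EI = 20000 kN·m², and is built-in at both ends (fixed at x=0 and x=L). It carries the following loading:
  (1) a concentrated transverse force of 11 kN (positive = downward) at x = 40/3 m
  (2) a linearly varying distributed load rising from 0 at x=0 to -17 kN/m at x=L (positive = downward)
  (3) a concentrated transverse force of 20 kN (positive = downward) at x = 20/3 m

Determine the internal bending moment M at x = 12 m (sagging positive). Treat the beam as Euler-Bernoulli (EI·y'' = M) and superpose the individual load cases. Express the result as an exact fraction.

Load 1 — point force P=11 kN at a=40/3 m (b=L-a=20/3):
  M_1 = Pb²(3a+b)x/L³ - Pab²/L²  [x≤a] = 11·(20/3)²·(3·(40/3)+(20/3))·12/20³ - 11·(40/3)·(20/3)²/20² = 484/27 kN·m
Load 2 — triangular load w₀=-17 kN/m (0→w₀ over full span):
  M_2 = 3w₀Lx/20 - w₀L²/30 - w₀x³/(6L) = 3·(-17)·20·12/20 - (-17)·20²/30 - (-17)·12³/(6·20) = -2108/15 kN·m
Load 3 — point force P=20 kN at a=20/3 m (b=L-a=40/3):
  M_3 = Pa²(a+3b)(L-x)/L³ - Pa²b/L²  [x>a] = 20·(20/3)²·((20/3)+3·(40/3))·(20-12)/20³ - 20·(20/3)²·(40/3)/20² = 320/27 kN·m
Superposition: M = Σ M_i = -4984/45 kN·m ≈ -110.755556 kN·m

M(12) = -4984/45 kN·m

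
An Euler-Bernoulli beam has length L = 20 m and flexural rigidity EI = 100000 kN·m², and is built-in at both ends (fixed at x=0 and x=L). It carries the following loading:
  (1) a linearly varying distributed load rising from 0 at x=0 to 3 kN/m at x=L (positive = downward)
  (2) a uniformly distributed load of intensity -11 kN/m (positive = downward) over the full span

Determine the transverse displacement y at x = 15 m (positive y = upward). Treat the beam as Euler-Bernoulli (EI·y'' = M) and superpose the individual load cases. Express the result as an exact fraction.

y(15) = 561/25600 m

Load 1 — triangular load w₀=3 kN/m (0→w₀ over full span):
  y_1 = -w₀x²(L-x)²(x+2L)/(120LEI) = -3·15²·(20-15)²·(15+2·20)/(120·20·100000) = -99/25600 m
Load 2 — uniform load w=-11 kN/m over full span:
  y_2 = -wx²(L-x)²/(24EI) = -(-11)·15²·(20-15)²/(24·100000) = 33/1280 m
Superposition: y = Σ y_i = 561/25600 m ≈ 0.021914 m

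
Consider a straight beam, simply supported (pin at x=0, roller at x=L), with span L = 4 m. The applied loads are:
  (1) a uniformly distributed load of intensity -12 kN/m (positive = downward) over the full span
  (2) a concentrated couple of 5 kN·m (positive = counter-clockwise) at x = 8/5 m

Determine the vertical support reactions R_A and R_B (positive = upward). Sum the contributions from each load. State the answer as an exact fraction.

Load 1 — uniform load w=-12 kN/m over full span:
  R_A = wL/2 = (-12)·4/2 = -24 kN
  R_B = wL/2 = (-12)·4/2 = -24 kN
Load 2 — applied couple M₀=5 kN·m at a=8/5 m (b=L-a=12/5):
  R_A = M₀/L = 5/4 kN
  R_B = -M₀/L = -5/4 kN
Superposition: R_A = -91/4 kN, R_B = -101/4 kN

R_A = -91/4 kN, R_B = -101/4 kN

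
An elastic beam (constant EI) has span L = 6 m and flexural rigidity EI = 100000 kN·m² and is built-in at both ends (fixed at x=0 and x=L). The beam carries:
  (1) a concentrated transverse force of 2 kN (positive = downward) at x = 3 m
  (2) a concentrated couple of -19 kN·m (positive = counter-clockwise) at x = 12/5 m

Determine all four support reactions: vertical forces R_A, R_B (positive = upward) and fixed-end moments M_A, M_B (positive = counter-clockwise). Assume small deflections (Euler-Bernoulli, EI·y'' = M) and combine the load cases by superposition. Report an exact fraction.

R_A = -89/25 kN, M_A = -39/50 kN·m, R_B = 139/25 kN, M_B = -379/50 kN·m

Load 1 — point force P=2 kN at a=3 m (b=L-a=3):
  R_A = Pb²(3a+b)/L³ = 2·3²·(3·3+3)/6³ = 1 kN
  M_A = Pab²/L² = 2·3·3²/6² = 3/2 kN·m
  R_B = Pa²(a+3b)/L³ = 2·3²·(3+3·3)/6³ = 1 kN
  M_B = -Pa²b/L² = -2·3²·3/6² = -3/2 kN·m
Load 2 — applied couple M₀=-19 kN·m at a=12/5 m (b=L-a=18/5):
  R_A = 6M₀ab/L³ = 6·(-19)·(12/5)·(18/5)/6³ = -114/25 kN
  M_A = M₀b(2a-b)/L² = (-19)·(18/5)·(2·(12/5)-(18/5))/6² = -57/25 kN·m
  R_B = -6M₀ab/L³ = -6·(-19)·(12/5)·(18/5)/6³ = 114/25 kN
  M_B = M₀a(2b-a)/L² = (-19)·(12/5)·(2·(18/5)-(12/5))/6² = -152/25 kN·m
Superposition: R_A = -89/25 kN, M_A = -39/50 kN·m, R_B = 139/25 kN, M_B = -379/50 kN·m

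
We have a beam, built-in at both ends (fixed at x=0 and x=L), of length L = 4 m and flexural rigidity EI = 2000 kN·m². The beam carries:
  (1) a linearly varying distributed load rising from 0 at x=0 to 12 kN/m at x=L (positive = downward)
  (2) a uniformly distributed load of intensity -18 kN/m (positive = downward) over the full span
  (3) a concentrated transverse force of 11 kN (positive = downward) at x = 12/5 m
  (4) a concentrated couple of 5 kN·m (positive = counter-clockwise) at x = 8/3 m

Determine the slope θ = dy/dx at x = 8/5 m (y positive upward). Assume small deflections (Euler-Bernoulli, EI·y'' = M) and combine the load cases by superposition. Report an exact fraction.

θ(8/5) = 503/2343750 rad

Load 1 — triangular load w₀=12 kN/m (0→w₀ over full span):
  θ_1 = -w₀(2x(L-x)(L-2x)(x+2L)+x²(L-x)²)/(120LEI) = -12·(2·(8/5)·(4-(8/5))·(4-2·(8/5))·((8/5)+2·4)+(8/5)²·(4-(8/5))²)/(120·4·2000) = -72/78125 rad
Load 2 — uniform load w=-18 kN/m over full span:
  θ_2 = -wx(L-x)(L-2x)/(12EI) = -(-18)·(8/5)·(4-(8/5))·(4-2·(8/5))/(12·2000) = 36/15625 rad
Load 3 — point force P=11 kN at a=12/5 m (b=L-a=8/5):
  θ_3 = -Pb²x(2aL-(3a+b)x)/(2L³EI)  [x≤a] = -11·(8/5)²·(8/5)·(2·(12/5)·4-(3·(12/5)+(8/5))·(8/5))/(2·4³·2000) = -352/390625 rad
Load 4 — applied couple M₀=5 kN·m at a=8/3 m (b=L-a=4/3):
  θ_4 = (R_Ax²/2 - M_Ax)/EI  [x≤a] with R_A=5/3, M_A=5/3 = ((5/3)·(8/5)²/2 - (5/3)·(8/5))/2000 = -1/3750 rad
Superposition: θ = Σ θ_i = 503/2343750 rad ≈ 0.000215 rad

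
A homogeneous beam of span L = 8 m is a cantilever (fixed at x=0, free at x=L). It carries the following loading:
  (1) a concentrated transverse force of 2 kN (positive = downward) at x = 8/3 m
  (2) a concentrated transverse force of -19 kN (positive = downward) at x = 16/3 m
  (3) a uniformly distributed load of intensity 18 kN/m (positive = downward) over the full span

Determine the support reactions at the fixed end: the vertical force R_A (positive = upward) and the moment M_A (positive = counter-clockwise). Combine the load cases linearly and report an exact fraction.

Load 1 — point force P=2 kN at a=8/3 m (b=L-a=16/3):
  R_A = P = 2 kN
  M_A = Pa = 2·(8/3) = 16/3 kN·m
Load 2 — point force P=-19 kN at a=16/3 m (b=L-a=8/3):
  R_A = P = (-19) = -19 kN
  M_A = Pa = (-19)·(16/3) = -304/3 kN·m
Load 3 — uniform load w=18 kN/m over full span:
  R_A = wL = 18·8 = 144 kN
  M_A = wL²/2 = 18·8²/2 = 576 kN·m
Superposition: R_A = 127 kN, M_A = 480 kN·m

R_A = 127 kN, M_A = 480 kN·m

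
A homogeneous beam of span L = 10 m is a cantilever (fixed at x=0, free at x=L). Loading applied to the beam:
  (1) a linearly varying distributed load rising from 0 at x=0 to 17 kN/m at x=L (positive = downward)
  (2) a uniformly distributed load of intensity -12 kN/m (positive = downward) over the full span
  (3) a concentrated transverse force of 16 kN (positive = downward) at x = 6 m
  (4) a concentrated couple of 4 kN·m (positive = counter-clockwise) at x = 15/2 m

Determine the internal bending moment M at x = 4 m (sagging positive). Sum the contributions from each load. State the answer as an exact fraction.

Load 1 — triangular load w₀=17 kN/m (0→w₀ over full span):
  M_1 = w₀Lx/2 - w₀L²/3 - w₀x³/(6L) = 17·10·4/2 - 17·10²/3 - 17·4³/(6·10) = -1224/5 kN·m
Load 2 — uniform load w=-12 kN/m over full span:
  M_2 = -w(L-x)²/2 = -(-12)·(10-4)²/2 = 216 kN·m
Load 3 — point force P=16 kN at a=6 m (b=L-a=4):
  M_3 = -P(a-x)  [x≤a] = -16·(6-4) = -32 kN·m
Load 4 — applied couple M₀=4 kN·m at a=15/2 m (b=L-a=5/2):
  M_4 = M₀  [x≤a] = 4 = 4 kN·m
Superposition: M = Σ M_i = -284/5 kN·m ≈ -56.800000 kN·m

M(4) = -284/5 kN·m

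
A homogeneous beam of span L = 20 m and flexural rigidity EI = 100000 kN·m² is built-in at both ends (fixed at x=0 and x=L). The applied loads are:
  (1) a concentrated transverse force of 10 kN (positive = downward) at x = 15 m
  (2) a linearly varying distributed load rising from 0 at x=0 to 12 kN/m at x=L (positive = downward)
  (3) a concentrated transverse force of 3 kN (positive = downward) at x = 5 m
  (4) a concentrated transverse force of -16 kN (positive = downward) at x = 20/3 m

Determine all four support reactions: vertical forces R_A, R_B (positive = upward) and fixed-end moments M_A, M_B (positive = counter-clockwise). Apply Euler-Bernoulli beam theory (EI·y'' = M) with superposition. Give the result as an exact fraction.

R_A = 24401/864 kN, M_A = 56335/432 kN·m, R_B = 76687/864 kN, M_B = -106805/432 kN·m

Load 1 — point force P=10 kN at a=15 m (b=L-a=5):
  R_A = Pb²(3a+b)/L³ = 10·5²·(3·15+5)/20³ = 25/16 kN
  M_A = Pab²/L² = 10·15·5²/20² = 75/8 kN·m
  R_B = Pa²(a+3b)/L³ = 10·15²·(15+3·5)/20³ = 135/16 kN
  M_B = -Pa²b/L² = -10·15²·5/20² = -225/8 kN·m
Load 2 — triangular load w₀=12 kN/m (0→w₀ over full span):
  R_A = 3w₀L/20 = 3·12·20/20 = 36 kN
  M_A = w₀L²/30 = 12·20²/30 = 160 kN·m
  R_B = 7w₀L/20 = 7·12·20/20 = 84 kN
  M_B = -w₀L²/20 = -12·20²/20 = -240 kN·m
Load 3 — point force P=3 kN at a=5 m (b=L-a=15):
  R_A = Pb²(3a+b)/L³ = 3·15²·(3·5+15)/20³ = 81/32 kN
  M_A = Pab²/L² = 3·5·15²/20² = 135/16 kN·m
  R_B = Pa²(a+3b)/L³ = 3·5²·(5+3·15)/20³ = 15/32 kN
  M_B = -Pa²b/L² = -3·5²·15/20² = -45/16 kN·m
Load 4 — point force P=-16 kN at a=20/3 m (b=L-a=40/3):
  R_A = Pb²(3a+b)/L³ = (-16)·(40/3)²·(3·(20/3)+(40/3))/20³ = -320/27 kN
  M_A = Pab²/L² = (-16)·(20/3)·(40/3)²/20² = -1280/27 kN·m
  R_B = Pa²(a+3b)/L³ = (-16)·(20/3)²·((20/3)+3·(40/3))/20³ = -112/27 kN
  M_B = -Pa²b/L² = -(-16)·(20/3)²·(40/3)/20² = 640/27 kN·m
Superposition: R_A = 24401/864 kN, M_A = 56335/432 kN·m, R_B = 76687/864 kN, M_B = -106805/432 kN·m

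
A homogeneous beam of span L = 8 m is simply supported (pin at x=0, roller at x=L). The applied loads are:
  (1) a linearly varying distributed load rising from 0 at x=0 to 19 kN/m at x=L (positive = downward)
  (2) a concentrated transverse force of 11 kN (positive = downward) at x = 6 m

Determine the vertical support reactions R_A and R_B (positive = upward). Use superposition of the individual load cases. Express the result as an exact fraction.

Load 1 — triangular load w₀=19 kN/m (0→w₀ over full span):
  R_A = w₀L/6 = 19·8/6 = 76/3 kN
  R_B = w₀L/3 = 19·8/3 = 152/3 kN
Load 2 — point force P=11 kN at a=6 m (b=L-a=2):
  R_A = Pb/L = 11·2/8 = 11/4 kN
  R_B = Pa/L = 11·6/8 = 33/4 kN
Superposition: R_A = 337/12 kN, R_B = 707/12 kN

R_A = 337/12 kN, R_B = 707/12 kN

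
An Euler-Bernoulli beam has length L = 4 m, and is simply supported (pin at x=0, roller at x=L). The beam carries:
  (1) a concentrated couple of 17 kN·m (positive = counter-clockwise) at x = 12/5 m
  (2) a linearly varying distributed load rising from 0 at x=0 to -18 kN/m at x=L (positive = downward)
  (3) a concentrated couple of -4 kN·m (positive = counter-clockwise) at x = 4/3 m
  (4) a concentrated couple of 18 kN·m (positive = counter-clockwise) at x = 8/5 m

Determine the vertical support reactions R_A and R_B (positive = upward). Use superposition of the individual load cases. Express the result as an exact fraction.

Load 1 — applied couple M₀=17 kN·m at a=12/5 m (b=L-a=8/5):
  R_A = M₀/L = 17/4 kN
  R_B = -M₀/L = -17/4 kN
Load 2 — triangular load w₀=-18 kN/m (0→w₀ over full span):
  R_A = w₀L/6 = (-18)·4/6 = -12 kN
  R_B = w₀L/3 = (-18)·4/3 = -24 kN
Load 3 — applied couple M₀=-4 kN·m at a=4/3 m (b=L-a=8/3):
  R_A = M₀/L = (-4)/4 = -1 kN
  R_B = -M₀/L = -(-4)/4 = 1 kN
Load 4 — applied couple M₀=18 kN·m at a=8/5 m (b=L-a=12/5):
  R_A = M₀/L = 18/4 = 9/2 kN
  R_B = -M₀/L = -18/4 = -9/2 kN
Superposition: R_A = -17/4 kN, R_B = -127/4 kN

R_A = -17/4 kN, R_B = -127/4 kN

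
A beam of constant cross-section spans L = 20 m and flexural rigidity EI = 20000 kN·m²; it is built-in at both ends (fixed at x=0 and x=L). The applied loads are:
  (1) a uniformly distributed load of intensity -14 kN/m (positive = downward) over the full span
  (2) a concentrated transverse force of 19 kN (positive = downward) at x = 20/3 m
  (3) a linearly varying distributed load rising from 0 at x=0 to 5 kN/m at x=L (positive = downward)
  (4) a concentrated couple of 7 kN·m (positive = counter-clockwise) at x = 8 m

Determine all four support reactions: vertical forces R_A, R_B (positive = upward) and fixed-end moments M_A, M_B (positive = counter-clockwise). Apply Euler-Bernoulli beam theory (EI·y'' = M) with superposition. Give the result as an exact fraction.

Load 1 — uniform load w=-14 kN/m over full span:
  R_A = wL/2 = (-14)·20/2 = -140 kN
  M_A = wL²/12 = (-14)·20²/12 = -1400/3 kN·m
  R_B = wL/2 = (-14)·20/2 = -140 kN
  M_B = -wL²/12 = -(-14)·20²/12 = 1400/3 kN·m
Load 2 — point force P=19 kN at a=20/3 m (b=L-a=40/3):
  R_A = Pb²(3a+b)/L³ = 19·(40/3)²·(3·(20/3)+(40/3))/20³ = 380/27 kN
  M_A = Pab²/L² = 19·(20/3)·(40/3)²/20² = 1520/27 kN·m
  R_B = Pa²(a+3b)/L³ = 19·(20/3)²·((20/3)+3·(40/3))/20³ = 133/27 kN
  M_B = -Pa²b/L² = -19·(20/3)²·(40/3)/20² = -760/27 kN·m
Load 3 — triangular load w₀=5 kN/m (0→w₀ over full span):
  R_A = 3w₀L/20 = 3·5·20/20 = 15 kN
  M_A = w₀L²/30 = 5·20²/30 = 200/3 kN·m
  R_B = 7w₀L/20 = 7·5·20/20 = 35 kN
  M_B = -w₀L²/20 = -5·20²/20 = -100 kN·m
Load 4 — applied couple M₀=7 kN·m at a=8 m (b=L-a=12):
  R_A = 6M₀ab/L³ = 6·7·8·12/20³ = 63/125 kN
  M_A = M₀b(2a-b)/L² = 7·12·(2·8-12)/20² = 21/25 kN·m
  R_B = -6M₀ab/L³ = -6·7·8·12/20³ = -63/125 kN
  M_B = M₀a(2b-a)/L² = 7·8·(2·12-8)/20² = 56/25 kN·m
Superposition: R_A = -372674/3375 kN, M_A = -231433/675 kN·m, R_B = -339451/3375 kN, M_B = 230012/675 kN·m

R_A = -372674/3375 kN, M_A = -231433/675 kN·m, R_B = -339451/3375 kN, M_B = 230012/675 kN·m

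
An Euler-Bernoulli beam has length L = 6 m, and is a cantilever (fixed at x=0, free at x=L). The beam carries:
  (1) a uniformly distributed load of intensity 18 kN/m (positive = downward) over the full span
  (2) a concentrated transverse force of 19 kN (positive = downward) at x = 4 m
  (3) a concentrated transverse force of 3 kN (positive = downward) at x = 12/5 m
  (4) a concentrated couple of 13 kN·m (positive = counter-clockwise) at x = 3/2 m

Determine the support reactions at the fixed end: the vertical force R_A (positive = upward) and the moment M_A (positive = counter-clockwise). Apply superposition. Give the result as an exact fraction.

Load 1 — uniform load w=18 kN/m over full span:
  R_A = wL = 18·6 = 108 kN
  M_A = wL²/2 = 18·6²/2 = 324 kN·m
Load 2 — point force P=19 kN at a=4 m (b=L-a=2):
  R_A = P = 19 kN
  M_A = Pa = 19·4 = 76 kN·m
Load 3 — point force P=3 kN at a=12/5 m (b=L-a=18/5):
  R_A = P = 3 kN
  M_A = Pa = 3·(12/5) = 36/5 kN·m
Load 4 — applied couple M₀=13 kN·m at a=3/2 m (b=L-a=9/2):
  R_A = 0 kN
  M_A = -M₀ = -13 kN·m
Superposition: R_A = 130 kN, M_A = 1971/5 kN·m

R_A = 130 kN, M_A = 1971/5 kN·m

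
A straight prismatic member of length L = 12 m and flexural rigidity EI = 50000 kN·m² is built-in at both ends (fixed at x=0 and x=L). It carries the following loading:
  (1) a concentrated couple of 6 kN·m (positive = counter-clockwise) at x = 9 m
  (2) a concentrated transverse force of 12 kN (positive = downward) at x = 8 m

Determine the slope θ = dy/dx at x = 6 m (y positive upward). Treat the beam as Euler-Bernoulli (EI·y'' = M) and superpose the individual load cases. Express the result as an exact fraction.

Load 1 — applied couple M₀=6 kN·m at a=9 m (b=L-a=3):
  θ_1 = (R_Ax²/2 - M_Ax)/EI  [x≤a] with R_A=9/16, M_A=15/8 = ((9/16)·6²/2 - (15/8)·6)/50000 = -9/400000 rad
Load 2 — point force P=12 kN at a=8 m (b=L-a=4):
  θ_2 = -Pb²x(2aL-(3a+b)x)/(2L³EI)  [x≤a] = -12·4²·6·(2·8·12-(3·8+4)·6)/(2·12³·50000) = -1/6250 rad
Superposition: θ = Σ θ_i = -73/400000 rad ≈ -0.000182 rad

θ(6) = -73/400000 rad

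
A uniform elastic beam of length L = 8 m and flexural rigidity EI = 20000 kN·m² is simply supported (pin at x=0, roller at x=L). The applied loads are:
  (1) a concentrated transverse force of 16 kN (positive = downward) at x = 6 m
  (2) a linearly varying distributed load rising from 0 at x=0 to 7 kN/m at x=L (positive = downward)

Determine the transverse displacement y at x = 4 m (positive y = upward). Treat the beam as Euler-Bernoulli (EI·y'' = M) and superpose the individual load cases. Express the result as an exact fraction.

y(4) = -19/1250 m

Load 1 — point force P=16 kN at a=6 m (b=L-a=2):
  y_1 = -Pbx(L²-b²-x²)/(6LEI)  [x≤a] = -16·2·4·(8²-2²-4²)/(6·8·20000) = -11/1875 m
Load 2 — triangular load w₀=7 kN/m (0→w₀ over full span):
  y_2 = -w₀x(7L⁴-10L²x²+3x⁴)/(360LEI) = -7·4·(7·8⁴-10·8²·4²+3·4⁴)/(360·8·20000) = -7/750 m
Superposition: y = Σ y_i = -19/1250 m ≈ -0.015200 m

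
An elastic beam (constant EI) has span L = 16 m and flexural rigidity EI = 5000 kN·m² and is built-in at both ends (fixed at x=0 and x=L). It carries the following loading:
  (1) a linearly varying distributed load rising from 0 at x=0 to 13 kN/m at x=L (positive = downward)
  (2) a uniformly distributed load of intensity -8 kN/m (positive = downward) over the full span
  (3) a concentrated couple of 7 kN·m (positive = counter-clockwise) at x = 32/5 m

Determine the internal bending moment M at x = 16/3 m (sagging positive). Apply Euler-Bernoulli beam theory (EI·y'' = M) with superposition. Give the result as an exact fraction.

Load 1 — triangular load w₀=13 kN/m (0→w₀ over full span):
  M_1 = 3w₀Lx/20 - w₀L²/30 - w₀x³/(6L) = 3·13·16·(16/3)/20 - 13·16²/30 - 13·(16/3)³/(6·16) = 14144/405 kN·m
Load 2 — uniform load w=-8 kN/m over full span:
  M_2 = wLx/2 - wL²/12 - wx²/2 = (-8)·16·(16/3)/2 - (-8)·16²/12 - (-8)·(16/3)²/2 = -512/9 kN·m
Load 3 — applied couple M₀=7 kN·m at a=32/5 m (b=L-a=48/5):
  M_3 = R_Ax - M_A  [x≤a] with R_A=63/100, M_A=21/25 = (63/100)·(16/3) - (21/25) = 63/25 kN·m
Superposition: M = Σ M_i = -39377/2025 kN·m ≈ -19.445432 kN·m

M(16/3) = -39377/2025 kN·m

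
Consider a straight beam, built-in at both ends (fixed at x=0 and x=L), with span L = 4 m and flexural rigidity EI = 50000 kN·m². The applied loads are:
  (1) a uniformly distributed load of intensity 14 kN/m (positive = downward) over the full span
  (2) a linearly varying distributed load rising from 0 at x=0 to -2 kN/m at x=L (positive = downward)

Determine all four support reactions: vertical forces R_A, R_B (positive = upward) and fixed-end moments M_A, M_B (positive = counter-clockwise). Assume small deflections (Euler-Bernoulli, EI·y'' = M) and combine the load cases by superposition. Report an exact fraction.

R_A = 134/5 kN, M_A = 88/5 kN·m, R_B = 126/5 kN, M_B = -256/15 kN·m

Load 1 — uniform load w=14 kN/m over full span:
  R_A = wL/2 = 14·4/2 = 28 kN
  M_A = wL²/12 = 14·4²/12 = 56/3 kN·m
  R_B = wL/2 = 14·4/2 = 28 kN
  M_B = -wL²/12 = -14·4²/12 = -56/3 kN·m
Load 2 — triangular load w₀=-2 kN/m (0→w₀ over full span):
  R_A = 3w₀L/20 = 3·(-2)·4/20 = -6/5 kN
  M_A = w₀L²/30 = (-2)·4²/30 = -16/15 kN·m
  R_B = 7w₀L/20 = 7·(-2)·4/20 = -14/5 kN
  M_B = -w₀L²/20 = -(-2)·4²/20 = 8/5 kN·m
Superposition: R_A = 134/5 kN, M_A = 88/5 kN·m, R_B = 126/5 kN, M_B = -256/15 kN·m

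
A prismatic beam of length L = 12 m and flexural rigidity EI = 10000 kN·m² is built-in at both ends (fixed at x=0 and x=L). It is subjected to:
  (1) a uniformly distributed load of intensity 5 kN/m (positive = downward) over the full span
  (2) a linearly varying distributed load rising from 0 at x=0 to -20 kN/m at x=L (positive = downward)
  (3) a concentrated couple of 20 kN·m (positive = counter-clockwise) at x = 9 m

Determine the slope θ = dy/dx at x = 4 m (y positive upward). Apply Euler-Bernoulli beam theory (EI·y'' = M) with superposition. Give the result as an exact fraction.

Load 1 — uniform load w=5 kN/m over full span:
  θ_1 = -wx(L-x)(L-2x)/(12EI) = -5·4·(12-4)·(12-2·4)/(12·10000) = -2/375 rad
Load 2 — triangular load w₀=-20 kN/m (0→w₀ over full span):
  θ_2 = -w₀(2x(L-x)(L-2x)(x+2L)+x²(L-x)²)/(120LEI) = -(-20)·(2·4·(12-4)·(12-2·4)·(4+2·12)+4²·(12-4)²)/(120·12·10000) = 64/5625 rad
Load 3 — applied couple M₀=20 kN·m at a=9 m (b=L-a=3):
  θ_3 = (R_Ax²/2 - M_Ax)/EI  [x≤a] with R_A=15/8, M_A=25/4 = ((15/8)·4²/2 - (25/4)·4)/10000 = -1/1000 rad
Superposition: θ = Σ θ_i = 227/45000 rad ≈ 0.005044 rad

θ(4) = 227/45000 rad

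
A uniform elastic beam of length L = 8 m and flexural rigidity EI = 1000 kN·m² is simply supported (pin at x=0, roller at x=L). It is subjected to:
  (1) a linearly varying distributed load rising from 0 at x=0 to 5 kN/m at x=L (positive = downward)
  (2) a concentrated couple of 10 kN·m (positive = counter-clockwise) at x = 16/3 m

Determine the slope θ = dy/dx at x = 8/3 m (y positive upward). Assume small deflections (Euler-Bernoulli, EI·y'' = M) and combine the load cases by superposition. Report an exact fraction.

θ(8/3) = -967/30375 rad

Load 1 — triangular load w₀=5 kN/m (0→w₀ over full span):
  θ_1 = -w₀(7L⁴-30L²x²+15x⁴)/(360LEI) = -5·(7·8⁴-30·8²·(8/3)²+15·(8/3)⁴)/(360·8·1000) = -832/30375 rad
Load 2 — applied couple M₀=10 kN·m at a=16/3 m (b=L-a=8/3):
  θ_2 = (M₀x²/(2L)+C₁)/EI  [x≤a] with C₁=M₀(3b²-L²)/(6L)=-80/9 = (10·(8/3)²/(2·8)+(-80/9))/1000 = -1/225 rad
Superposition: θ = Σ θ_i = -967/30375 rad ≈ -0.031835 rad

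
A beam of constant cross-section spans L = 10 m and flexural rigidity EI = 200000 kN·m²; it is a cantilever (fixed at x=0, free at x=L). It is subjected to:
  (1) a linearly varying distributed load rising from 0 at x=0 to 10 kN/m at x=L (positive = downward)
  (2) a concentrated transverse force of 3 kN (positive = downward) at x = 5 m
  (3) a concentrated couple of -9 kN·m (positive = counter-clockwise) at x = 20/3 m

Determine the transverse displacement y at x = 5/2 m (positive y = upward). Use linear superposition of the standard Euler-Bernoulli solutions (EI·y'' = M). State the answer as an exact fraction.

y(5/2) = -30089/6144000 m

Load 1 — triangular load w₀=10 kN/m (0→w₀ over full span):
  y_1 = (w₀Lx³/12-w₀L²x²/6-w₀x⁵/(120L))/EI = (10·10·(5/2)³/12-10·10²·(5/2)²/6-10·(5/2)⁵/(120·10))/200000 = -1121/245760 m
Load 2 — point force P=3 kN at a=5 m (b=L-a=5):
  y_2 = -Px²(3a-x)/(6EI)  [x≤a] = -3·(5/2)²·(3·5-(5/2))/(6·200000) = -1/5120 m
Load 3 — applied couple M₀=-9 kN·m at a=20/3 m (b=L-a=10/3):
  y_3 = M₀x²/(2EI)  [x≤a] = (-9)·(5/2)²/(2·200000) = -9/64000 m
Superposition: y = Σ y_i = -30089/6144000 m ≈ -0.004897 m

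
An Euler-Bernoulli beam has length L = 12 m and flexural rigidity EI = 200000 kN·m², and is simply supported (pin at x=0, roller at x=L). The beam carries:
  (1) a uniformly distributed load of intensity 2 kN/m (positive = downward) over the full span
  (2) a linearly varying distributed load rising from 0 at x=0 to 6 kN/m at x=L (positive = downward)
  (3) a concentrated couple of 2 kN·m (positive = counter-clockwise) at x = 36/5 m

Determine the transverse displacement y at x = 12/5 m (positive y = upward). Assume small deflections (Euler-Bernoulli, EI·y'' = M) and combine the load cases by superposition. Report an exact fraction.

y(12/5) = -190881/48828125 m

Load 1 — uniform load w=2 kN/m over full span:
  y_1 = -wx(L³-2Lx²+x³)/(24EI) = -2·(12/5)·(12³-2·12·(12/5)²+(12/5)³)/(24·200000) = -3132/1953125 m
Load 2 — triangular load w₀=6 kN/m (0→w₀ over full span):
  y_2 = -w₀x(7L⁴-10L²x²+3x⁴)/(360LEI) = -6·(12/5)·(7·12⁴-10·12²·(12/5)²+3·(12/5)⁴)/(360·12·200000) = -111456/48828125 m
Load 3 — applied couple M₀=2 kN·m at a=36/5 m (b=L-a=24/5):
  y_3 = (M₀x³/(6L)+C₁x)/EI  [x≤a] with C₁=M₀(3b²-L²)/(6L)=-52/25 = (2·(12/5)³/(6·12)+(-52/25)·(12/5))/200000 = -9/390625 m
Superposition: y = Σ y_i = -190881/48828125 m ≈ -0.003909 m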